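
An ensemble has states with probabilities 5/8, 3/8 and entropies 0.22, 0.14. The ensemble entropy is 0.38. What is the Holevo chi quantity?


chi = S(rho) - sum_i p_i * S(rho_i)
Weighted entropy = 5/8 * 0.22 + 3/8 * 0.14
= 0.1900
chi = 0.38 - 0.1900
= 0.1900

0.1900


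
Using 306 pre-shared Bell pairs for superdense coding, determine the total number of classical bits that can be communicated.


Superdense coding allows 2 classical bits per shared entangled pair.
306 pair(s) -> 2 * 306 = 612 classical bits

612


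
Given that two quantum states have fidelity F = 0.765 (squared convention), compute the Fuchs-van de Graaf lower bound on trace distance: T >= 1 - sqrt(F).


Fuchs-van de Graaf (squared-fidelity convention): 1 - sqrt(F) <= T <= sqrt(1 - F).
Lower bound: T >= 1 - sqrt(F)
sqrt(F) = sqrt(0.765) = 0.8746
T >= 1 - 0.8746
T >= 0.1254

0.1254


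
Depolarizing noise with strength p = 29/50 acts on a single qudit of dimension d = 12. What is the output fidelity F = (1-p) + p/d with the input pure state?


F = (1-p) + p/d
= (1 - 0.5800) + 0.5800/12
= 0.4200 + 0.0483
= 0.4683

0.4683


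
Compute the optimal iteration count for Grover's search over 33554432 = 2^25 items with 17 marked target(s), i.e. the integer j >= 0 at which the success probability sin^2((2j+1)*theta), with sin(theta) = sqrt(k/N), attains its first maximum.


After j Grover iterations the success probability is P(j) = sin^2((2j+1)*theta), where sin(theta) = sqrt(k/N).
N = 2^25 = 33554432, k = 17
sin(theta) = sqrt(k/N) = 0.00071178612
theta = arcsin(sqrt(k/N)) = 0.0007117861801 rad
P(j) reaches its first maximum when (2j+1)*theta is as close as possible to pi/2, i.e. j = round(pi/(4*theta) - 1/2).
pi/(4*theta) - 1/2 = 1102.9187
(For comparison, the common estimate pi/4 * sqrt(N/k) = 1103.4188; the exact maximiser is used here.)
Optimal iterations = 1103

1103


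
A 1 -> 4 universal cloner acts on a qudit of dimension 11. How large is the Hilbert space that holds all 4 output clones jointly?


Output space = H^(tensor 4) where dim(H) = 11
dim = 11^4
= 121 (after 2 factors)
= 1331 (after 3 factors)
= 14641 (after 4 factors)
= 14641

14641


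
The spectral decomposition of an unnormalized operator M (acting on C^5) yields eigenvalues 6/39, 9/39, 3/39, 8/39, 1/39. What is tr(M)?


tr(M) = sum of eigenvalues
= 6/39 + 9/39 + 3/39 + 8/39 + 1/39
= 27/39
= 0.6923

0.6923


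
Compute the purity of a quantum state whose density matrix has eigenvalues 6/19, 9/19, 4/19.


tr(rho^2) = sum of eigenvalues squared
= (6/19)^2 + (9/19)^2 + (4/19)^2
= (36 + 81 + 16) / 361
= 133/361
= 0.3684

0.3684


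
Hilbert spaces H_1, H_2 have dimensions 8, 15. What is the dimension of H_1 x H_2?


dim(H_1 x H_2) = 8 * 15
= 120

120


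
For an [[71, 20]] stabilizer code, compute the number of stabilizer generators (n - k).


For an [[n,k]] stabilizer code:
Number of stabilizer generators = n - k
= 71 - 20
= 51

51


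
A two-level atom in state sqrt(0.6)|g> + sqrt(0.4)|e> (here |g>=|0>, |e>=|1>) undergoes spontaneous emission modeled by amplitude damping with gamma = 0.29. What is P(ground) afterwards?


For amplitude damping with parameter gamma on state sqrt(a)|0> + sqrt(b)|1>:
alpha^2 = 0.6, beta^2 = 0.4
P(|0>) = alpha^2 + gamma * beta^2
= 0.6 + 0.29 * 0.4
= 0.6 + 0.1160
= 0.7160

0.7160


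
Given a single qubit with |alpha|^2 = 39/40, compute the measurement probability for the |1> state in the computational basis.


|alpha|^2 = 39/40 = 0.9750
|beta|^2 = 1 - 39/40 = 1/40 = 0.0250
P(|1>) = |beta|^2 = 0.0250

0.0250


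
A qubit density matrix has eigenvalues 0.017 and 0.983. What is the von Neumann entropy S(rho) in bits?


S = -p*log2(p) - (1-p)*log2(1-p)
p = 0.0170, 1-p = 0.9830
= -0.0170 * log2(0.0170) - 0.9830 * log2(0.9830)
= -(-0.0999) - (-0.0243)
= 0.1242

0.1242


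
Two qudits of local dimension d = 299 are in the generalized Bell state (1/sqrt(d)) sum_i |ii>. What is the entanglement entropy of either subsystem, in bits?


For a maximally entangled state in d x d:
S = log2(d) = log2(299)
= 8.2240

8.2240


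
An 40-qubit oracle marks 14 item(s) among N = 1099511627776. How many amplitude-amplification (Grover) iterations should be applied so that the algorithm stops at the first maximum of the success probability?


After j Grover iterations the success probability is P(j) = sin^2((2j+1)*theta), where sin(theta) = sqrt(k/N).
N = 2^40 = 1099511627776, k = 14
sin(theta) = sqrt(k/N) = 3.568322551e-06
theta = arcsin(sqrt(k/N)) = 3.568322551e-06 rad
P(j) reaches its first maximum when (2j+1)*theta is as close as possible to pi/2, i.e. j = round(pi/(4*theta) - 1/2).
pi/(4*theta) - 1/2 = 220102.4061
(For comparison, the common estimate pi/4 * sqrt(N/k) = 220102.9061; the exact maximiser is used here.)
Optimal iterations = 220102

220102


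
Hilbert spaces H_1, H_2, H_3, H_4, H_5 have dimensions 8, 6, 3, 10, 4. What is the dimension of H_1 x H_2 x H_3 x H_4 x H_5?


dim(H_1 x H_2 x H_3 x H_4 x H_5) = 8 * 6 * 3 * 10 * 4
= 48 * 3 * 10 * 4
= 144 * 10 * 4
= 1440 * 4
= 5760

5760


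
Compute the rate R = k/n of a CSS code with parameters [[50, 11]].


Code rate R = k/n
= 11/50
= 0.2200

0.2200


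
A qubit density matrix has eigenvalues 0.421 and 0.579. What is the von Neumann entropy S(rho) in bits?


S = -p*log2(p) - (1-p)*log2(1-p)
p = 0.4210, 1-p = 0.5790
= -0.4210 * log2(0.4210) - 0.5790 * log2(0.5790)
= -(-0.5255) - (-0.4565)
= 0.9819

0.9819


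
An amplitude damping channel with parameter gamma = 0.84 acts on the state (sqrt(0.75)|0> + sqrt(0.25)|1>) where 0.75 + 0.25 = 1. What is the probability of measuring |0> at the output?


For amplitude damping with parameter gamma on state sqrt(a)|0> + sqrt(b)|1>:
alpha^2 = 0.75, beta^2 = 0.25
P(|0>) = alpha^2 + gamma * beta^2
= 0.75 + 0.84 * 0.25
= 0.75 + 0.2100
= 0.9600

0.9600


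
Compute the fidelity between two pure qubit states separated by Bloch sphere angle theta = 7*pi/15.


For states separated by angle theta on Bloch sphere:
F = cos^2(theta/2)
theta = 7*pi/15 = 1.4661
theta/2 = 0.7330
cos(theta/2) = 0.7431
F = 0.5523

0.5523


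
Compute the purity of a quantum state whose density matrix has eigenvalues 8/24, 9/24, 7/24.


tr(rho^2) = sum of eigenvalues squared
= (8/24)^2 + (9/24)^2 + (7/24)^2
= (64 + 81 + 49) / 576
= 194/576
= 0.3368

0.3368


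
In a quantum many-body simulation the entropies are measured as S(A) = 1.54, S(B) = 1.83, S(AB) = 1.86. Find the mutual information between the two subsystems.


I(A:B) = S(A) + S(B) - S(AB)
= 1.54 + 1.83 - 1.86
= 1.5100

1.5100


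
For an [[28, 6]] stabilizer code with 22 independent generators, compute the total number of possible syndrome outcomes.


Each stabilizer generator gives a binary (+1 or -1) measurement outcome.
With 22 independent generators:
Total syndromes = 2^22
= 4194304

4194304


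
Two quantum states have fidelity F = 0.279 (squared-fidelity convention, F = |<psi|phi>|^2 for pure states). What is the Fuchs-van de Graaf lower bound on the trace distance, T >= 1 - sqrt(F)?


Fuchs-van de Graaf (squared-fidelity convention): 1 - sqrt(F) <= T <= sqrt(1 - F).
Lower bound: T >= 1 - sqrt(F)
sqrt(F) = sqrt(0.279) = 0.5282
T >= 1 - 0.5282
T >= 0.4718

0.4718


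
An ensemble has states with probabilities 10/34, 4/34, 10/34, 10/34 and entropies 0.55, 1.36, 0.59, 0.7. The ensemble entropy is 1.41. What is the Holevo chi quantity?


chi = S(rho) - sum_i p_i * S(rho_i)
Weighted entropy = 10/34 * 0.55 + 4/34 * 1.36 + 10/34 * 0.59 + 10/34 * 0.7
= 0.7012
chi = 1.41 - 0.7012
= 0.7088

0.7088


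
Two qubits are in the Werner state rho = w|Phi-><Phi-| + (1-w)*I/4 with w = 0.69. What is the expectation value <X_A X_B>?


|Phi-> = (|00> - |11>)/sqrt(2)
For the pure Bell state, <X_A X_B> = -1 (Bell-state Pauli correlator).
The maximally-mixed part I/4 has tr(I/4 * P tensor P) = 0 for any traceless Pauli P.
So <X_A X_B>_rho = w * (-1) + (1 - w) * 0
= 0.69 * (-1)
= -0.6900

-0.6900


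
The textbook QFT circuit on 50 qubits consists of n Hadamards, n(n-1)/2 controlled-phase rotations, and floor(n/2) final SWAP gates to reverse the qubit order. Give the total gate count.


Hadamard gates: 50
Controlled rotations: n*(n-1)/2 = 50*49/2 = 1225
SWAP gates: floor(n/2) = floor(50/2) = 25
Total = 50 + 1225 + 25
= 1300

1300


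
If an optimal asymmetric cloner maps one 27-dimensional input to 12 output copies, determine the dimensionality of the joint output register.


Output space = H^(tensor 12) where dim(H) = 27
dim = 27^12
= 729 (after 2 factors)
= 19683 (after 3 factors)
= 531441 (after 4 factors)
= 14348907 (after 5 factors)
= 387420489 (after 6 factors)
= 10460353203 (after 7 factors)
= 282429536481 (after 8 factors)
= 7625597484987 (after 9 factors)
= 205891132094649 (after 10 factors)
= 5559060566555523 (after 11 factors)
= 150094635296999121 (after 12 factors)
= 150094635296999121

150094635296999121


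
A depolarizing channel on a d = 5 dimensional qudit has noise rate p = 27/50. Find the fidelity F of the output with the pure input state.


F = (1-p) + p/d
= (1 - 0.5400) + 0.5400/5
= 0.4600 + 0.1080
= 0.5680

0.5680


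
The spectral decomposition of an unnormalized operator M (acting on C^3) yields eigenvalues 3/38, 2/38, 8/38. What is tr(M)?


tr(M) = sum of eigenvalues
= 3/38 + 2/38 + 8/38
= 13/38
= 0.3421

0.3421


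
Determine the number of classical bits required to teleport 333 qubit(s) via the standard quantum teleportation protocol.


Quantum teleportation requires 2 classical bits per qubit teleported.
333 qubit(s) -> 2 * 333 = 666 classical bits

666


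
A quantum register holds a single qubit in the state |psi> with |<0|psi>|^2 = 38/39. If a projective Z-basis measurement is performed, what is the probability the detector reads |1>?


|alpha|^2 = 38/39 = 0.9744
|beta|^2 = 1 - 38/39 = 1/39 = 0.0256
P(|1>) = |beta|^2 = 0.0256

0.0256


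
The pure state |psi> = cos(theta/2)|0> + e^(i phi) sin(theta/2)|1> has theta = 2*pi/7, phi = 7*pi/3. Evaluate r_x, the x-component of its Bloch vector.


theta = 0.8976, phi = 7.3304
r_x = sin(theta)*cos(phi) = 0.7818 * 0.5000
r_x = 0.3909

0.3909


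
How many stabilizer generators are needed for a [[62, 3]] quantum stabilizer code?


For an [[n,k]] stabilizer code:
Number of stabilizer generators = n - k
= 62 - 3
= 59

59


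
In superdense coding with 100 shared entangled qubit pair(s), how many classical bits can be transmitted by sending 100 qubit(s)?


Superdense coding allows 2 classical bits per shared entangled pair.
100 pair(s) -> 2 * 100 = 200 classical bits

200


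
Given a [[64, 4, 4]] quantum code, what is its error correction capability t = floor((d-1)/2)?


Code parameters: [[64, 4, 4]], distance d = 4.
Number of correctable errors = floor((d-1)/2)
= floor((4 - 1)/2)
= floor(3/2)
= 1

1


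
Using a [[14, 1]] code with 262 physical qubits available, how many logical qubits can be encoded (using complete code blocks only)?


Each code block uses 14 physical qubits for 1 logical qubit(s).
Number of complete blocks = floor(262 / 14) = 18
Logical qubits = 18 * 1
= 18

18


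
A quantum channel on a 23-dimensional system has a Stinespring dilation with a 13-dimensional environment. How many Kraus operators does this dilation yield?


Tracing out the environment in an orthonormal basis {|i>_E} gives Kraus operators K_i = <i|_E U |0>_E.
Number of Kraus operators = dim(H_env) = d_env
= 13

13


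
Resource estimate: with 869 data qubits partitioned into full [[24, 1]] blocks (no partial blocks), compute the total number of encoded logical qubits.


Each code block uses 24 physical qubits for 1 logical qubit(s).
Number of complete blocks = floor(869 / 24) = 36
Logical qubits = 36 * 1
= 36

36


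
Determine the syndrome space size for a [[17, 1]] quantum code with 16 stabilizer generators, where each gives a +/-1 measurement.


Each stabilizer generator gives a binary (+1 or -1) measurement outcome.
With 16 independent generators:
Total syndromes = 2^16
= 65536

65536


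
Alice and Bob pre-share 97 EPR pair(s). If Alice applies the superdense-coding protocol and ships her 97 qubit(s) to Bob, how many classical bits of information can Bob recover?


Superdense coding allows 2 classical bits per shared entangled pair.
97 pair(s) -> 2 * 97 = 194 classical bits

194


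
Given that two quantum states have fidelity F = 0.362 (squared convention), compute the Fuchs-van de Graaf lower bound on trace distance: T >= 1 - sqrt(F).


Fuchs-van de Graaf (squared-fidelity convention): 1 - sqrt(F) <= T <= sqrt(1 - F).
Lower bound: T >= 1 - sqrt(F)
sqrt(F) = sqrt(0.362) = 0.6017
T >= 1 - 0.6017
T >= 0.3983

0.3983


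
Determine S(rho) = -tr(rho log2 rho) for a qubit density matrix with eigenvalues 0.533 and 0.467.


S = -p*log2(p) - (1-p)*log2(1-p)
p = 0.5330, 1-p = 0.4670
= -0.5330 * log2(0.5330) - 0.4670 * log2(0.4670)
= -(-0.4839) - (-0.5130)
= 0.9969

0.9969


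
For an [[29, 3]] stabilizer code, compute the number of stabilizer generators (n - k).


For an [[n,k]] stabilizer code:
Number of stabilizer generators = n - k
= 29 - 3
= 26

26


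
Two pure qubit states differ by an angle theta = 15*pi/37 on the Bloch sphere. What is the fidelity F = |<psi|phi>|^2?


For states separated by angle theta on Bloch sphere:
F = cos^2(theta/2)
theta = 15*pi/37 = 1.2736
theta/2 = 0.6368
cos(theta/2) = 0.8040
F = 0.6464

0.6464


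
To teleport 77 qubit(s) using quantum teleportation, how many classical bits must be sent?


Quantum teleportation requires 2 classical bits per qubit teleported.
77 qubit(s) -> 2 * 77 = 154 classical bits

154


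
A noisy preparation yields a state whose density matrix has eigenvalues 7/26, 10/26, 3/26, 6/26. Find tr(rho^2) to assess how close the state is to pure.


tr(rho^2) = sum of eigenvalues squared
= (7/26)^2 + (10/26)^2 + (3/26)^2 + (6/26)^2
= (49 + 100 + 9 + 36) / 676
= 194/676
= 0.2870

0.2870


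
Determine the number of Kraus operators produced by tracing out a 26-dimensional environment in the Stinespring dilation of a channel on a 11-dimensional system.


Tracing out the environment in an orthonormal basis {|i>_E} gives Kraus operators K_i = <i|_E U |0>_E.
Number of Kraus operators = dim(H_env) = d_env
= 26

26


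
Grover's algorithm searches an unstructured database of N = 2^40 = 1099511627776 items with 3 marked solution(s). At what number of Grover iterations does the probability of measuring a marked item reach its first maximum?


After j Grover iterations the success probability is P(j) = sin^2((2j+1)*theta), where sin(theta) = sqrt(k/N).
N = 2^40 = 1099511627776, k = 3
sin(theta) = sqrt(k/N) = 1.65181237e-06
theta = arcsin(sqrt(k/N)) = 1.65181237e-06 rad
P(j) reaches its first maximum when (2j+1)*theta is as close as possible to pi/2, i.e. j = round(pi/(4*theta) - 1/2).
pi/(4*theta) - 1/2 = 475476.1205
(For comparison, the common estimate pi/4 * sqrt(N/k) = 475476.6205; the exact maximiser is used here.)
Optimal iterations = 475476

475476


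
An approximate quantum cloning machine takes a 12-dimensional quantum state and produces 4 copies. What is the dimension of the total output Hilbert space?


Output space = H^(tensor 4) where dim(H) = 12
dim = 12^4
= 144 (after 2 factors)
= 1728 (after 3 factors)
= 20736 (after 4 factors)
= 20736

20736


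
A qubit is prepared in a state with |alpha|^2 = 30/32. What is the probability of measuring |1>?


|alpha|^2 = 30/32 = 0.9375
|beta|^2 = 1 - 30/32 = 2/32 = 0.0625
P(|1>) = |beta|^2 = 0.0625

0.0625


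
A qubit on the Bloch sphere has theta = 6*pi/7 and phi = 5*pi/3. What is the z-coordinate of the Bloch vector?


theta = 2.6928, phi = 5.2360
r_z = cos(theta) = -0.9010

-0.9010


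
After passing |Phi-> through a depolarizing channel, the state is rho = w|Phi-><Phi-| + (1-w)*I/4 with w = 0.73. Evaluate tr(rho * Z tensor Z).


|Phi-> = (|00> - |11>)/sqrt(2)
For the pure Bell state, <Z_A Z_B> = +1 (Bell-state Pauli correlator).
The maximally-mixed part I/4 has tr(I/4 * P tensor P) = 0 for any traceless Pauli P.
So <Z_A Z_B>_rho = w * (+1) + (1 - w) * 0
= 0.73 * (+1)
= 0.7300

0.7300


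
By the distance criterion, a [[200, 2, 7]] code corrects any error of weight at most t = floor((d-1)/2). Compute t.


Code parameters: [[200, 2, 7]], distance d = 7.
Number of correctable errors = floor((d-1)/2)
= floor((7 - 1)/2)
= floor(6/2)
= 3

3


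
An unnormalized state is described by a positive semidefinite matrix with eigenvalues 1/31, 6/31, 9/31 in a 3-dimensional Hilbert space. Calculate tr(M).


tr(M) = sum of eigenvalues
= 1/31 + 6/31 + 9/31
= 16/31
= 0.5161

0.5161


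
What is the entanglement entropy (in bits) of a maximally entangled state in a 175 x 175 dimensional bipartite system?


For a maximally entangled state in d x d:
S = log2(d) = log2(175)
= 7.4512

7.4512


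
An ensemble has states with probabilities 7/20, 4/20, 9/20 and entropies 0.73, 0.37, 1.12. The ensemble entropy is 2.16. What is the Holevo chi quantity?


chi = S(rho) - sum_i p_i * S(rho_i)
Weighted entropy = 7/20 * 0.73 + 4/20 * 0.37 + 9/20 * 1.12
= 0.8335
chi = 2.16 - 0.8335
= 1.3265

1.3265


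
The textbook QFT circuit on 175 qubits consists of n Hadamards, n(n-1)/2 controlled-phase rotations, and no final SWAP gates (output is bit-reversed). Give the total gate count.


Hadamard gates: 175
Controlled rotations: n*(n-1)/2 = 175*174/2 = 15225
SWAP gates: 0 (omitted)
Total = 175 + 15225
= 15400

15400


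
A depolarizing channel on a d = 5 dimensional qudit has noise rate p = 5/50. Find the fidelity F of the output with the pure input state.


F = (1-p) + p/d
= (1 - 0.1000) + 0.1000/5
= 0.9000 + 0.0200
= 0.9200

0.9200


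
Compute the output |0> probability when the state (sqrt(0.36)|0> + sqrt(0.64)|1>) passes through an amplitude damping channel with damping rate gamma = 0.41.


For amplitude damping with parameter gamma on state sqrt(a)|0> + sqrt(b)|1>:
alpha^2 = 0.36, beta^2 = 0.64
P(|0>) = alpha^2 + gamma * beta^2
= 0.36 + 0.41 * 0.64
= 0.36 + 0.2624
= 0.6224

0.6224


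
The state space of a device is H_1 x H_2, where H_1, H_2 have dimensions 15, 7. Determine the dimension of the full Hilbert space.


dim(H_1 x H_2) = 15 * 7
= 105

105


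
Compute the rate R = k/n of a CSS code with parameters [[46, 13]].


Code rate R = k/n
= 13/46
= 0.2826

0.2826


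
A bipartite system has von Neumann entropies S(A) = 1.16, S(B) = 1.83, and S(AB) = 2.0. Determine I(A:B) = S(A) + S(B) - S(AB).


I(A:B) = S(A) + S(B) - S(AB)
= 1.16 + 1.83 - 2.0
= 0.9900

0.9900


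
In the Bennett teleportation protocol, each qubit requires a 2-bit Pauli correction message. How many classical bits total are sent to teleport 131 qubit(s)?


Quantum teleportation requires 2 classical bits per qubit teleported.
131 qubit(s) -> 2 * 131 = 262 classical bits

262


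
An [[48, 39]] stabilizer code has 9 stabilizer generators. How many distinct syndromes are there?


Each stabilizer generator gives a binary (+1 or -1) measurement outcome.
With 9 independent generators:
Total syndromes = 2^9
= 512

512


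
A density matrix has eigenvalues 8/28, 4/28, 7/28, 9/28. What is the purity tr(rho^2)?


tr(rho^2) = sum of eigenvalues squared
= (8/28)^2 + (4/28)^2 + (7/28)^2 + (9/28)^2
= (64 + 16 + 49 + 81) / 784
= 210/784
= 0.2679

0.2679


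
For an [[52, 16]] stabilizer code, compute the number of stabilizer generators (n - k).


For an [[n,k]] stabilizer code:
Number of stabilizer generators = n - k
= 52 - 16
= 36

36


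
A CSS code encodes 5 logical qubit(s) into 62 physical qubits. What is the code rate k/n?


Code rate R = k/n
= 5/62
= 0.0806

0.0806


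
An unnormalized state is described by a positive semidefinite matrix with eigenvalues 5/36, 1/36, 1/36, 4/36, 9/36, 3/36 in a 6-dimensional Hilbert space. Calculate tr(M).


tr(M) = sum of eigenvalues
= 5/36 + 1/36 + 1/36 + 4/36 + 9/36 + 3/36
= 23/36
= 0.6389

0.6389


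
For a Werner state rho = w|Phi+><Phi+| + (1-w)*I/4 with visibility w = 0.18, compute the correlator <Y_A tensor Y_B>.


|Phi+> = (|00> + |11>)/sqrt(2)
For the pure Bell state, <Y_A Y_B> = -1 (Bell-state Pauli correlator).
The maximally-mixed part I/4 has tr(I/4 * P tensor P) = 0 for any traceless Pauli P.
So <Y_A Y_B>_rho = w * (-1) + (1 - w) * 0
= 0.18 * (-1)
= -0.1800

-0.1800


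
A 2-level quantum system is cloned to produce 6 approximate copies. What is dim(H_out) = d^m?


Output space = H^(tensor 6) where dim(H) = 2
dim = 2^6
= 4 (after 2 factors)
= 8 (after 3 factors)
= 16 (after 4 factors)
= 32 (after 5 factors)
= 64 (after 6 factors)
= 64

64


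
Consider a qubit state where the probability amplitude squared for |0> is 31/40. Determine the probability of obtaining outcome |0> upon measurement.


|alpha|^2 = 31/40 = 0.7750
|beta|^2 = 1 - 31/40 = 9/40 = 0.2250
P(|0>) = |alpha|^2 = 0.7750

0.7750


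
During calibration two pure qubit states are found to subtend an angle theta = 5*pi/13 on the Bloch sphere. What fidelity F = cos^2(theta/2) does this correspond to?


For states separated by angle theta on Bloch sphere:
F = cos^2(theta/2)
theta = 5*pi/13 = 1.2083
theta/2 = 0.6042
cos(theta/2) = 0.8230
F = 0.6773

0.6773


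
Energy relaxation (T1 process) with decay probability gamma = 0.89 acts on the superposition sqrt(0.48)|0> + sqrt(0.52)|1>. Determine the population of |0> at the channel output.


For amplitude damping with parameter gamma on state sqrt(a)|0> + sqrt(b)|1>:
alpha^2 = 0.48, beta^2 = 0.52
P(|0>) = alpha^2 + gamma * beta^2
= 0.48 + 0.89 * 0.52
= 0.48 + 0.4628
= 0.9428

0.9428


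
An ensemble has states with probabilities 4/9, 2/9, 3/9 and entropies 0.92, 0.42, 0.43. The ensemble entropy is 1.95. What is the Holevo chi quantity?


chi = S(rho) - sum_i p_i * S(rho_i)
Weighted entropy = 4/9 * 0.92 + 2/9 * 0.42 + 3/9 * 0.43
= 0.6456
chi = 1.95 - 0.6456
= 1.3044

1.3044


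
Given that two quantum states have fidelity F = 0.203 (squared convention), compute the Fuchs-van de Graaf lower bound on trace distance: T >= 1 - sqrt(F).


Fuchs-van de Graaf (squared-fidelity convention): 1 - sqrt(F) <= T <= sqrt(1 - F).
Lower bound: T >= 1 - sqrt(F)
sqrt(F) = sqrt(0.203) = 0.4506
T >= 1 - 0.4506
T >= 0.5494

0.5494


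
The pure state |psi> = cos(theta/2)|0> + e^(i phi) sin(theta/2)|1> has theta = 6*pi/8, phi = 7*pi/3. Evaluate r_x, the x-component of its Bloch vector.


theta = 2.3562, phi = 7.3304
r_x = sin(theta)*cos(phi) = 0.7071 * 0.5000
r_x = 0.3536

0.3536


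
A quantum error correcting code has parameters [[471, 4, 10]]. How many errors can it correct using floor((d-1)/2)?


Code parameters: [[471, 4, 10]], distance d = 10.
Number of correctable errors = floor((d-1)/2)
= floor((10 - 1)/2)
= floor(9/2)
= 4

4


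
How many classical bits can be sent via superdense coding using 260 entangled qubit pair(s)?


Superdense coding allows 2 classical bits per shared entangled pair.
260 pair(s) -> 2 * 260 = 520 classical bits

520


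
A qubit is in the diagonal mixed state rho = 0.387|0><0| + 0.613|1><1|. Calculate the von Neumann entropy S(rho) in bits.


S = -p*log2(p) - (1-p)*log2(1-p)
p = 0.3870, 1-p = 0.6130
= -0.3870 * log2(0.3870) - 0.6130 * log2(0.6130)
= -(-0.5300) - (-0.4328)
= 0.9628

0.9628


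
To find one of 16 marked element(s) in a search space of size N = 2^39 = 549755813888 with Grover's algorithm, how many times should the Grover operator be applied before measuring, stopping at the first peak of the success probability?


After j Grover iterations the success probability is P(j) = sin^2((2j+1)*theta), where sin(theta) = sqrt(k/N).
N = 2^39 = 549755813888, k = 16
sin(theta) = sqrt(k/N) = 5.394796609e-06
theta = arcsin(sqrt(k/N)) = 5.394796609e-06 rad
P(j) reaches its first maximum when (2j+1)*theta is as close as possible to pi/2, i.e. j = round(pi/(4*theta) - 1/2).
pi/(4*theta) - 1/2 = 145583.8881
(For comparison, the common estimate pi/4 * sqrt(N/k) = 145584.3881; the exact maximiser is used here.)
Optimal iterations = 145584

145584


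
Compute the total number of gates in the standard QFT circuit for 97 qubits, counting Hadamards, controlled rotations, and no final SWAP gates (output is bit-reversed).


Hadamard gates: 97
Controlled rotations: n*(n-1)/2 = 97*96/2 = 4656
SWAP gates: 0 (omitted)
Total = 97 + 4656
= 4753

4753


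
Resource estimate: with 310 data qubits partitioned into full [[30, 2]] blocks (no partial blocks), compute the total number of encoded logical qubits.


Each code block uses 30 physical qubits for 2 logical qubit(s).
Number of complete blocks = floor(310 / 30) = 10
Logical qubits = 10 * 2
= 20

20


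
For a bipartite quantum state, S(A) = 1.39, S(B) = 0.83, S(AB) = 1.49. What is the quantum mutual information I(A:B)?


I(A:B) = S(A) + S(B) - S(AB)
= 1.39 + 0.83 - 1.49
= 0.7300

0.7300


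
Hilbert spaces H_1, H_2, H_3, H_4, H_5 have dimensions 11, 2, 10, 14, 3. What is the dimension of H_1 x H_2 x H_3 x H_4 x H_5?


dim(H_1 x H_2 x H_3 x H_4 x H_5) = 11 * 2 * 10 * 14 * 3
= 22 * 10 * 14 * 3
= 220 * 14 * 3
= 3080 * 3
= 9240

9240


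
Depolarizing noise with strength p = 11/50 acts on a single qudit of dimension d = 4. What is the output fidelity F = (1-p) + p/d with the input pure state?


F = (1-p) + p/d
= (1 - 0.2200) + 0.2200/4
= 0.7800 + 0.0550
= 0.8350

0.8350


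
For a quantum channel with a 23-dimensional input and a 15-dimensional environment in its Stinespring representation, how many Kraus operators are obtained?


Tracing out the environment in an orthonormal basis {|i>_E} gives Kraus operators K_i = <i|_E U |0>_E.
Number of Kraus operators = dim(H_env) = d_env
= 15

15


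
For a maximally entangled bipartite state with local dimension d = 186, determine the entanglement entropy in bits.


For a maximally entangled state in d x d:
S = log2(d) = log2(186)
= 7.5392

7.5392


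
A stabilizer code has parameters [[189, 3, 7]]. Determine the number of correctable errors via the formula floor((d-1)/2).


Code parameters: [[189, 3, 7]], distance d = 7.
Number of correctable errors = floor((d-1)/2)
= floor((7 - 1)/2)
= floor(6/2)
= 3

3


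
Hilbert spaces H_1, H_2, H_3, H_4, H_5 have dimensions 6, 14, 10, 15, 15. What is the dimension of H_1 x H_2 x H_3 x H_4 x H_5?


dim(H_1 x H_2 x H_3 x H_4 x H_5) = 6 * 14 * 10 * 15 * 15
= 84 * 10 * 15 * 15
= 840 * 15 * 15
= 12600 * 15
= 189000

189000


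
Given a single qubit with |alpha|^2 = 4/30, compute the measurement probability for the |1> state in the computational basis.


|alpha|^2 = 4/30 = 0.1333
|beta|^2 = 1 - 4/30 = 26/30 = 0.8667
P(|1>) = |beta|^2 = 0.8667

0.8667


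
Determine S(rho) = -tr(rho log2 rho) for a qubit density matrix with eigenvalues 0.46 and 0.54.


S = -p*log2(p) - (1-p)*log2(1-p)
p = 0.4600, 1-p = 0.5400
= -0.4600 * log2(0.4600) - 0.5400 * log2(0.5400)
= -(-0.5153) - (-0.4800)
= 0.9954

0.9954


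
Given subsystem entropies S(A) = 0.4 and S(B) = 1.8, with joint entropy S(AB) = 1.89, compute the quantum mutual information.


I(A:B) = S(A) + S(B) - S(AB)
= 0.4 + 1.8 - 1.89
= 0.3100

0.3100


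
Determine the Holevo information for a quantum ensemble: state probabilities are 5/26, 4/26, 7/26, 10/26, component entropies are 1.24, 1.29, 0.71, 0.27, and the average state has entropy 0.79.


chi = S(rho) - sum_i p_i * S(rho_i)
Weighted entropy = 5/26 * 1.24 + 4/26 * 1.29 + 7/26 * 0.71 + 10/26 * 0.27
= 0.7319
chi = 0.79 - 0.7319
= 0.0581

0.0581


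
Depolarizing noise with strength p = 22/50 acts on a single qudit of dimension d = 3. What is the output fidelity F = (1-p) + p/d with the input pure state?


F = (1-p) + p/d
= (1 - 0.4400) + 0.4400/3
= 0.5600 + 0.1467
= 0.7067

0.7067


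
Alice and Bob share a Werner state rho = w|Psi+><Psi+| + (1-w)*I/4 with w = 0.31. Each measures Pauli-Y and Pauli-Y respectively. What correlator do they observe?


|Psi+> = (|01> + |10>)/sqrt(2)
For the pure Bell state, <Y_A Y_B> = +1 (Bell-state Pauli correlator).
The maximally-mixed part I/4 has tr(I/4 * P tensor P) = 0 for any traceless Pauli P.
So <Y_A Y_B>_rho = w * (+1) + (1 - w) * 0
= 0.31 * (+1)
= 0.3100

0.3100


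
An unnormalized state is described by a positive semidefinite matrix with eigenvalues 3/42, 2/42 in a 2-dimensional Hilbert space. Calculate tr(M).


tr(M) = sum of eigenvalues
= 3/42 + 2/42
= 5/42
= 0.1190

0.1190


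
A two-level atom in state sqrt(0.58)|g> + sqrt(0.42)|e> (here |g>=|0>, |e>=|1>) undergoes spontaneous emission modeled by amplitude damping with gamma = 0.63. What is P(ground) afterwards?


For amplitude damping with parameter gamma on state sqrt(a)|0> + sqrt(b)|1>:
alpha^2 = 0.58, beta^2 = 0.42
P(|0>) = alpha^2 + gamma * beta^2
= 0.58 + 0.63 * 0.42
= 0.58 + 0.2646
= 0.8446

0.8446


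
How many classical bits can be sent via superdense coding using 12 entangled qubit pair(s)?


Superdense coding allows 2 classical bits per shared entangled pair.
12 pair(s) -> 2 * 12 = 24 classical bits

24


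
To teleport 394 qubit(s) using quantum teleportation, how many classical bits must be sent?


Quantum teleportation requires 2 classical bits per qubit teleported.
394 qubit(s) -> 2 * 394 = 788 classical bits

788


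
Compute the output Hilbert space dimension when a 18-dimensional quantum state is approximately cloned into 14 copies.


Output space = H^(tensor 14) where dim(H) = 18
dim = 18^14
= 324 (after 2 factors)
= 5832 (after 3 factors)
= 104976 (after 4 factors)
= 1889568 (after 5 factors)
= 34012224 (after 6 factors)
= 612220032 (after 7 factors)
= 11019960576 (after 8 factors)
= 198359290368 (after 9 factors)
= 3570467226624 (after 10 factors)
= 64268410079232 (after 11 factors)
= 1156831381426176 (after 12 factors)
= 20822964865671168 (after 13 factors)
= 374813367582081024 (after 14 factors)
= 374813367582081024

374813367582081024


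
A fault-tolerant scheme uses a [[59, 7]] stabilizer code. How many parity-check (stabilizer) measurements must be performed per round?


For an [[n,k]] stabilizer code:
Number of stabilizer generators = n - k
= 59 - 7
= 52

52


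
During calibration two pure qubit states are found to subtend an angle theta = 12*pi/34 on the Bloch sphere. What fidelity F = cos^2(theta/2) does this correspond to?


For states separated by angle theta on Bloch sphere:
F = cos^2(theta/2)
theta = 12*pi/34 = 1.1088
theta/2 = 0.5544
cos(theta/2) = 0.8502
F = 0.7229

0.7229


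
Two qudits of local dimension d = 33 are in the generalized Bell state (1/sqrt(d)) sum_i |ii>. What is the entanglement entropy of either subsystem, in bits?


For a maximally entangled state in d x d:
S = log2(d) = log2(33)
= 5.0444

5.0444


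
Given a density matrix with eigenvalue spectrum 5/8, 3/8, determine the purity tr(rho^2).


tr(rho^2) = sum of eigenvalues squared
= (5/8)^2 + (3/8)^2
= (25 + 9) / 64
= 34/64
= 0.5312

0.5312


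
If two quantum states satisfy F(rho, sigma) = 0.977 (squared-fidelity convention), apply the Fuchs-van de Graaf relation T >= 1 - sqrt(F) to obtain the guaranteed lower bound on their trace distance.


Fuchs-van de Graaf (squared-fidelity convention): 1 - sqrt(F) <= T <= sqrt(1 - F).
Lower bound: T >= 1 - sqrt(F)
sqrt(F) = sqrt(0.977) = 0.9884
T >= 1 - 0.9884
T >= 0.0116

0.0116


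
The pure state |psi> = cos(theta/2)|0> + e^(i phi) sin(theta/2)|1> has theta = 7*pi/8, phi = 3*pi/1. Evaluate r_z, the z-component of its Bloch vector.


theta = 2.7489, phi = 9.4248
r_z = cos(theta) = -0.9239

-0.9239


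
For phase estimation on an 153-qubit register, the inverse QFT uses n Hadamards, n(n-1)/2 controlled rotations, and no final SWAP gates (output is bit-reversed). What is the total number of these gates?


Hadamard gates: 153
Controlled rotations: n*(n-1)/2 = 153*152/2 = 11628
SWAP gates: 0 (omitted)
Total = 153 + 11628
= 11781

11781


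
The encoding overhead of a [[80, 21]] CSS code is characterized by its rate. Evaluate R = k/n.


Code rate R = k/n
= 21/80
= 0.2625

0.2625


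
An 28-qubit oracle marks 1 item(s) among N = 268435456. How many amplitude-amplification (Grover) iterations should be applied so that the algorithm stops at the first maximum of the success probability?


After j Grover iterations the success probability is P(j) = sin^2((2j+1)*theta), where sin(theta) = sqrt(k/N).
N = 2^28 = 268435456, k = 1
sin(theta) = sqrt(k/N) = 6.103515625e-05
theta = arcsin(sqrt(k/N)) = 6.103515629e-05 rad
P(j) reaches its first maximum when (2j+1)*theta is as close as possible to pi/2, i.e. j = round(pi/(4*theta) - 1/2).
pi/(4*theta) - 1/2 = 12867.4635
(For comparison, the common estimate pi/4 * sqrt(N/k) = 12867.9635; the exact maximiser is used here.)
Optimal iterations = 12867

12867


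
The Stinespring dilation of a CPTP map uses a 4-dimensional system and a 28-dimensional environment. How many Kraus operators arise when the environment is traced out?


Tracing out the environment in an orthonormal basis {|i>_E} gives Kraus operators K_i = <i|_E U |0>_E.
Number of Kraus operators = dim(H_env) = d_env
= 28

28


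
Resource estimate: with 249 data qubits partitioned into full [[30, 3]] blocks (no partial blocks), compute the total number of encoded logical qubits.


Each code block uses 30 physical qubits for 3 logical qubit(s).
Number of complete blocks = floor(249 / 30) = 8
Logical qubits = 8 * 3
= 24

24


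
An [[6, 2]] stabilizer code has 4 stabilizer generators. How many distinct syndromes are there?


Each stabilizer generator gives a binary (+1 or -1) measurement outcome.
With 4 independent generators:
Total syndromes = 2^4
= 16

16


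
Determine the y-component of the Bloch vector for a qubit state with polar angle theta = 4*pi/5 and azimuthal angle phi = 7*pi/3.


theta = 2.5133, phi = 7.3304
r_y = sin(theta)*sin(phi) = 0.5878 * 0.8660
r_y = 0.5090

0.5090


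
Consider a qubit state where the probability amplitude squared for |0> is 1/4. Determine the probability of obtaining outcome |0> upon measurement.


|alpha|^2 = 1/4 = 0.2500
|beta|^2 = 1 - 1/4 = 3/4 = 0.7500
P(|0>) = |alpha|^2 = 0.2500

0.2500


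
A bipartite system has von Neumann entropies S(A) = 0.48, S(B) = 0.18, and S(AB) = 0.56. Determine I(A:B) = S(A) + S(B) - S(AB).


I(A:B) = S(A) + S(B) - S(AB)
= 0.48 + 0.18 - 0.56
= 0.1000

0.1000


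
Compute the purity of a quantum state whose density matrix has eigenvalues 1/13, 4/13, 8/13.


tr(rho^2) = sum of eigenvalues squared
= (1/13)^2 + (4/13)^2 + (8/13)^2
= (1 + 16 + 64) / 169
= 81/169
= 0.4793

0.4793


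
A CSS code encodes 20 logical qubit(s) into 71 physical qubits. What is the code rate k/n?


Code rate R = k/n
= 20/71
= 0.2817

0.2817


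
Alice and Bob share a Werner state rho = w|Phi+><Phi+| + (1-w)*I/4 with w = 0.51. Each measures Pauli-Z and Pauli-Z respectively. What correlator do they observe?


|Phi+> = (|00> + |11>)/sqrt(2)
For the pure Bell state, <Z_A Z_B> = +1 (Bell-state Pauli correlator).
The maximally-mixed part I/4 has tr(I/4 * P tensor P) = 0 for any traceless Pauli P.
So <Z_A Z_B>_rho = w * (+1) + (1 - w) * 0
= 0.51 * (+1)
= 0.5100

0.5100


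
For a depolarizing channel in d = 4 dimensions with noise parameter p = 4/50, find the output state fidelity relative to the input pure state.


F = (1-p) + p/d
= (1 - 0.0800) + 0.0800/4
= 0.9200 + 0.0200
= 0.9400

0.9400


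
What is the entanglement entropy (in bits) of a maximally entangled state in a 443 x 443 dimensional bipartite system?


For a maximally entangled state in d x d:
S = log2(d) = log2(443)
= 8.7912

8.7912


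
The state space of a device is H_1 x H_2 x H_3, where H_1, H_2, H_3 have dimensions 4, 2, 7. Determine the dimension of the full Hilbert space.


dim(H_1 x H_2 x H_3) = 4 * 2 * 7
= 8 * 7
= 56

56


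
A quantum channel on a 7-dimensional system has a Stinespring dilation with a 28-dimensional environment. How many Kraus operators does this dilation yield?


Tracing out the environment in an orthonormal basis {|i>_E} gives Kraus operators K_i = <i|_E U |0>_E.
Number of Kraus operators = dim(H_env) = d_env
= 28

28


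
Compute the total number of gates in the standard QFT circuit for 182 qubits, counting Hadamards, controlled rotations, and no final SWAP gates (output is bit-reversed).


Hadamard gates: 182
Controlled rotations: n*(n-1)/2 = 182*181/2 = 16471
SWAP gates: 0 (omitted)
Total = 182 + 16471
= 16653

16653


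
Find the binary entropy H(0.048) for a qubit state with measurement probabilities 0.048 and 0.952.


S = -p*log2(p) - (1-p)*log2(1-p)
p = 0.0480, 1-p = 0.9520
= -0.0480 * log2(0.0480) - 0.9520 * log2(0.9520)
= -(-0.2103) - (-0.0676)
= 0.2778

0.2778


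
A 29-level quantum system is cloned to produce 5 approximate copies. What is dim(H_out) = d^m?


Output space = H^(tensor 5) where dim(H) = 29
dim = 29^5
= 841 (after 2 factors)
= 24389 (after 3 factors)
= 707281 (after 4 factors)
= 20511149 (after 5 factors)
= 20511149

20511149


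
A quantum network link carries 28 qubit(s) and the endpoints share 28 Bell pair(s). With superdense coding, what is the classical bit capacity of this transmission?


Superdense coding allows 2 classical bits per shared entangled pair.
28 pair(s) -> 2 * 28 = 56 classical bits

56


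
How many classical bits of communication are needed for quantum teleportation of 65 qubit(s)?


Quantum teleportation requires 2 classical bits per qubit teleported.
65 qubit(s) -> 2 * 65 = 130 classical bits

130


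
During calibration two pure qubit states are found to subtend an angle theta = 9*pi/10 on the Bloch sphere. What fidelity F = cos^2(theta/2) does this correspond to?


For states separated by angle theta on Bloch sphere:
F = cos^2(theta/2)
theta = 9*pi/10 = 2.8274
theta/2 = 1.4137
cos(theta/2) = 0.1564
F = 0.0245

0.0245


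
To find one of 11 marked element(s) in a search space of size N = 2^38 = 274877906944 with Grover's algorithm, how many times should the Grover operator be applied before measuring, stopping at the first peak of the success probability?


After j Grover iterations the success probability is P(j) = sin^2((2j+1)*theta), where sin(theta) = sqrt(k/N).
N = 2^38 = 274877906944, k = 11
sin(theta) = sqrt(k/N) = 6.325959759e-06
theta = arcsin(sqrt(k/N)) = 6.325959759e-06 rad
P(j) reaches its first maximum when (2j+1)*theta is as close as possible to pi/2, i.e. j = round(pi/(4*theta) - 1/2).
pi/(4*theta) - 1/2 = 124154.2833
(For comparison, the common estimate pi/4 * sqrt(N/k) = 124154.7833; the exact maximiser is used here.)
Optimal iterations = 124154

124154


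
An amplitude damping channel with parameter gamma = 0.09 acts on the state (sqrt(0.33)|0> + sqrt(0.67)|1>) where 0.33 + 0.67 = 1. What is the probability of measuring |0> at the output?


For amplitude damping with parameter gamma on state sqrt(a)|0> + sqrt(b)|1>:
alpha^2 = 0.33, beta^2 = 0.67
P(|0>) = alpha^2 + gamma * beta^2
= 0.33 + 0.09 * 0.67
= 0.33 + 0.0603
= 0.3903

0.3903


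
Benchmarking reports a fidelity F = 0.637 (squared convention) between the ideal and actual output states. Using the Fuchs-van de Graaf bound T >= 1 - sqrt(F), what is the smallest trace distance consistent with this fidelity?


Fuchs-van de Graaf (squared-fidelity convention): 1 - sqrt(F) <= T <= sqrt(1 - F).
Lower bound: T >= 1 - sqrt(F)
sqrt(F) = sqrt(0.637) = 0.7981
T >= 1 - 0.7981
T >= 0.2019

0.2019


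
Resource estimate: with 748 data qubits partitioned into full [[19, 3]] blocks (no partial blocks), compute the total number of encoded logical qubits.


Each code block uses 19 physical qubits for 3 logical qubit(s).
Number of complete blocks = floor(748 / 19) = 39
Logical qubits = 39 * 3
= 117

117


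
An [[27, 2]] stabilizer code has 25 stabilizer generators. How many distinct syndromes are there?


Each stabilizer generator gives a binary (+1 or -1) measurement outcome.
With 25 independent generators:
Total syndromes = 2^25
= 33554432

33554432
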